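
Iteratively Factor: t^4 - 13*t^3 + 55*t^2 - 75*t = (t - 3)*(t^3 - 10*t^2 + 25*t) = (t - 5)*(t - 3)*(t^2 - 5*t) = t*(t - 5)*(t - 3)*(t - 5)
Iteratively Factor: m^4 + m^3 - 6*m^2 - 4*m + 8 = (m - 1)*(m^3 + 2*m^2 - 4*m - 8) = (m - 2)*(m - 1)*(m^2 + 4*m + 4) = (m - 2)*(m - 1)*(m + 2)*(m + 2)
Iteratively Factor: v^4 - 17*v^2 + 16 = (v - 1)*(v^3 + v^2 - 16*v - 16) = (v - 1)*(v + 4)*(v^2 - 3*v - 4) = (v - 4)*(v - 1)*(v + 4)*(v + 1)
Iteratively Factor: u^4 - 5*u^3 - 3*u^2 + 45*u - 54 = (u - 2)*(u^3 - 3*u^2 - 9*u + 27) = (u - 3)*(u - 2)*(u^2 - 9) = (u - 3)*(u - 2)*(u + 3)*(u - 3)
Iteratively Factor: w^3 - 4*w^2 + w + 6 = (w - 3)*(w^2 - w - 2) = (w - 3)*(w + 1)*(w - 2)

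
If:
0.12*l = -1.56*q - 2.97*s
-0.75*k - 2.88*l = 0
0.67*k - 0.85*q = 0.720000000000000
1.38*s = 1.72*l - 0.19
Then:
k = 7.38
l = -1.92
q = 4.97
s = -2.53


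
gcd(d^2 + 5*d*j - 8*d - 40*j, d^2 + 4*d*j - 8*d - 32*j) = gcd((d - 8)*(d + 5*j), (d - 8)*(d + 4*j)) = d - 8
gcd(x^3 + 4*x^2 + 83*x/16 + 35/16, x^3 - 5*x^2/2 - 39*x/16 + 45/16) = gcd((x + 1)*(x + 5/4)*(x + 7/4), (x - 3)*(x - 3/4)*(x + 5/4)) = x + 5/4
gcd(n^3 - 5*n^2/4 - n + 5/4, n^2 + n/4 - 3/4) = n + 1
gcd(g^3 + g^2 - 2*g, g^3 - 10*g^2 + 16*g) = g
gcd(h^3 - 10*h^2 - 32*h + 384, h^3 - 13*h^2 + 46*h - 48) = h - 8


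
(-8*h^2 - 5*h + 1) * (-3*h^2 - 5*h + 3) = 24*h^4 + 55*h^3 - 2*h^2 - 20*h + 3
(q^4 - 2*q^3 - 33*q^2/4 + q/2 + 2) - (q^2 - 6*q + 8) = q^4 - 2*q^3 - 37*q^2/4 + 13*q/2 - 6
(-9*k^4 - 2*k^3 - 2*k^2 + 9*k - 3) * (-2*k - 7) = 18*k^5 + 67*k^4 + 18*k^3 - 4*k^2 - 57*k + 21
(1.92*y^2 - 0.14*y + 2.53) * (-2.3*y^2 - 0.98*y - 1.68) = -4.416*y^4 - 1.5596*y^3 - 8.9074*y^2 - 2.2442*y - 4.2504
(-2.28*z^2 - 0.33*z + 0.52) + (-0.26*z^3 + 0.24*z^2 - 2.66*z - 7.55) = -0.26*z^3 - 2.04*z^2 - 2.99*z - 7.03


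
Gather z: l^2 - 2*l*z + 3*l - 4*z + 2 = l^2 + 3*l + z*(-2*l - 4) + 2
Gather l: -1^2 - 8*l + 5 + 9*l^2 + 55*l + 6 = 9*l^2 + 47*l + 10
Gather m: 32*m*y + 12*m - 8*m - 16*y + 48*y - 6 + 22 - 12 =m*(32*y + 4) + 32*y + 4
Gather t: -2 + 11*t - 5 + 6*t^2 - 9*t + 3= 6*t^2 + 2*t - 4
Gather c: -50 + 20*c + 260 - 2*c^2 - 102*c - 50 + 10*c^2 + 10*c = 8*c^2 - 72*c + 160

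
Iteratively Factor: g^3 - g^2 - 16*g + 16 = (g - 1)*(g^2 - 16) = (g - 1)*(g + 4)*(g - 4)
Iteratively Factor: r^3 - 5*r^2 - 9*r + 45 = (r - 5)*(r^2 - 9) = (r - 5)*(r + 3)*(r - 3)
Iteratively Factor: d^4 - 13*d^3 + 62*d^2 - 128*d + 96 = (d - 4)*(d^3 - 9*d^2 + 26*d - 24) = (d - 4)^2*(d^2 - 5*d + 6) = (d - 4)^2*(d - 2)*(d - 3)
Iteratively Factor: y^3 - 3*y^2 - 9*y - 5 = (y + 1)*(y^2 - 4*y - 5) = (y - 5)*(y + 1)*(y + 1)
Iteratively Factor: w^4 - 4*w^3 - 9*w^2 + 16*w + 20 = (w + 1)*(w^3 - 5*w^2 - 4*w + 20) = (w + 1)*(w + 2)*(w^2 - 7*w + 10) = (w - 5)*(w + 1)*(w + 2)*(w - 2)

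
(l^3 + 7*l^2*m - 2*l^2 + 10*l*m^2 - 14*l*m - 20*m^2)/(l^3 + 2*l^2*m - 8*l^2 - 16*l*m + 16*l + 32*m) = (l^2 + 5*l*m - 2*l - 10*m)/(l^2 - 8*l + 16)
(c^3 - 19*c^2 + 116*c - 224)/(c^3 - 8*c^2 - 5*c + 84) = (c - 8)/(c + 3)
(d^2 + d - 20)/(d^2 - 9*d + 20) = (d + 5)/(d - 5)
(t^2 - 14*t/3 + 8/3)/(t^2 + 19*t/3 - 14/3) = (t - 4)/(t + 7)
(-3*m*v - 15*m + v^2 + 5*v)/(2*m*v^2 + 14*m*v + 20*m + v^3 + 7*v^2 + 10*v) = (-3*m + v)/(2*m*v + 4*m + v^2 + 2*v)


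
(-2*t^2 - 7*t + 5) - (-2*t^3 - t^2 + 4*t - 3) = 2*t^3 - t^2 - 11*t + 8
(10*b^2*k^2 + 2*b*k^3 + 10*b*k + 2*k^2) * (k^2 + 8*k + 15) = 10*b^2*k^4 + 80*b^2*k^3 + 150*b^2*k^2 + 2*b*k^5 + 16*b*k^4 + 40*b*k^3 + 80*b*k^2 + 150*b*k + 2*k^4 + 16*k^3 + 30*k^2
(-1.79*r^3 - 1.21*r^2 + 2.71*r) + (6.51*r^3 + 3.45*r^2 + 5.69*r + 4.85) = 4.72*r^3 + 2.24*r^2 + 8.4*r + 4.85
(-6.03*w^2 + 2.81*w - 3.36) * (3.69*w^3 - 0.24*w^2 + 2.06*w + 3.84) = -22.2507*w^5 + 11.8161*w^4 - 25.4946*w^3 - 16.5602*w^2 + 3.8688*w - 12.9024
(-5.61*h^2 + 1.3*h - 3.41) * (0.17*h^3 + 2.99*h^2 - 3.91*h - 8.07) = -0.9537*h^5 - 16.5529*h^4 + 25.2424*h^3 + 29.9938*h^2 + 2.8421*h + 27.5187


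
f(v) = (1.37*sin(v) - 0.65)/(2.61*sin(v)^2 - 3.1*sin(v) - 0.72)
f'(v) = (-5.22*sin(v)*cos(v) + 3.1*cos(v))*(1.37*sin(v) - 0.65)/(2.61*sin(v)^2 - 3.1*sin(v) - 0.72)^2 + 1.37*cos(v)/(2.61*sin(v)^2 - 3.1*sin(v) - 0.72)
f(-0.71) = -0.64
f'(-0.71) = -0.88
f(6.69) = 0.07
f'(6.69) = -0.86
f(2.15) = -0.33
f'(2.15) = 0.66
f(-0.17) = 7.30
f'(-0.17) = -248.28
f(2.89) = 0.23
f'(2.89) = 1.30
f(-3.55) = 0.07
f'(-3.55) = 0.86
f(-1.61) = -0.41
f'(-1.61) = 0.02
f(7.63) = -0.54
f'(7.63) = -0.43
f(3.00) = 0.41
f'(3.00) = 2.10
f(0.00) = 0.90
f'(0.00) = -5.79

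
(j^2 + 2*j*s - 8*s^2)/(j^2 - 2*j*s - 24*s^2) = (-j + 2*s)/(-j + 6*s)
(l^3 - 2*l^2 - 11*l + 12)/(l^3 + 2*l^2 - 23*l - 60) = (l^2 - 5*l + 4)/(l^2 - l - 20)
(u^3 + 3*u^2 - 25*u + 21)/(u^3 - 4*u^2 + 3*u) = (u + 7)/u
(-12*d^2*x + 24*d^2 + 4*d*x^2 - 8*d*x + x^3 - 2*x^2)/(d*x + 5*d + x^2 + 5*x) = (-12*d^2*x + 24*d^2 + 4*d*x^2 - 8*d*x + x^3 - 2*x^2)/(d*x + 5*d + x^2 + 5*x)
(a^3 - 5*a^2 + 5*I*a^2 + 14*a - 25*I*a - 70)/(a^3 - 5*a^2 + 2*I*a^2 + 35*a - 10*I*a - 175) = (a - 2*I)/(a - 5*I)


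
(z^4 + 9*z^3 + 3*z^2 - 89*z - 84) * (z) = z^5 + 9*z^4 + 3*z^3 - 89*z^2 - 84*z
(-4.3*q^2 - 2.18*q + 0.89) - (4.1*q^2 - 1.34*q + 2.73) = -8.4*q^2 - 0.84*q - 1.84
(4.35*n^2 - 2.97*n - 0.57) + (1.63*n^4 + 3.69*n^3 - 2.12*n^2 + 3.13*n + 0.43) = 1.63*n^4 + 3.69*n^3 + 2.23*n^2 + 0.16*n - 0.14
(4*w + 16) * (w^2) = 4*w^3 + 16*w^2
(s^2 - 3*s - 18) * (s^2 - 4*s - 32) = s^4 - 7*s^3 - 38*s^2 + 168*s + 576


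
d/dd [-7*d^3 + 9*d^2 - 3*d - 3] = -21*d^2 + 18*d - 3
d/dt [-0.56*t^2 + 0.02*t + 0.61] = 0.02 - 1.12*t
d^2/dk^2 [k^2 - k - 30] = 2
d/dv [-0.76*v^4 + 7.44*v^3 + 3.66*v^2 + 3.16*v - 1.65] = -3.04*v^3 + 22.32*v^2 + 7.32*v + 3.16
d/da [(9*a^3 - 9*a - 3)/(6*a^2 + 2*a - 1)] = 3*(18*a^4 + 12*a^3 + 9*a^2 + 12*a + 5)/(36*a^4 + 24*a^3 - 8*a^2 - 4*a + 1)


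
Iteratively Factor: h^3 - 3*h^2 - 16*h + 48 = (h - 4)*(h^2 + h - 12) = (h - 4)*(h - 3)*(h + 4)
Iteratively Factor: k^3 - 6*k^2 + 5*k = (k - 1)*(k^2 - 5*k) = k*(k - 1)*(k - 5)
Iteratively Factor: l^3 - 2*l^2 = (l - 2)*(l^2) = l*(l - 2)*(l)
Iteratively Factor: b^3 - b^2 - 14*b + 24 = (b - 2)*(b^2 + b - 12) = (b - 3)*(b - 2)*(b + 4)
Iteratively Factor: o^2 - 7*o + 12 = (o - 4)*(o - 3)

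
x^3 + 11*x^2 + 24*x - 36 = (x - 1)*(x + 6)^2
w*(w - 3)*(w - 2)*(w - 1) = w^4 - 6*w^3 + 11*w^2 - 6*w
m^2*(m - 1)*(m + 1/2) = m^4 - m^3/2 - m^2/2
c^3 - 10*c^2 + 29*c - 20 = (c - 5)*(c - 4)*(c - 1)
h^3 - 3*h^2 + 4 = (h - 2)^2*(h + 1)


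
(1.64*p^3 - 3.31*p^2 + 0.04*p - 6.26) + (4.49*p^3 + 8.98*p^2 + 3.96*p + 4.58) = 6.13*p^3 + 5.67*p^2 + 4.0*p - 1.68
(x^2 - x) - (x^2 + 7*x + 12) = -8*x - 12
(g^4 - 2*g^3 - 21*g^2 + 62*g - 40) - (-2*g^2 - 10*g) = g^4 - 2*g^3 - 19*g^2 + 72*g - 40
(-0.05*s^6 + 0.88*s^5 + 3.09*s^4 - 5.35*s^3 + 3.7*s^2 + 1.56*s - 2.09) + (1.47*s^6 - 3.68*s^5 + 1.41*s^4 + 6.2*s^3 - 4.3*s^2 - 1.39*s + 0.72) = 1.42*s^6 - 2.8*s^5 + 4.5*s^4 + 0.850000000000001*s^3 - 0.6*s^2 + 0.17*s - 1.37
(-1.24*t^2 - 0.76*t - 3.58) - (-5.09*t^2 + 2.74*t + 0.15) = 3.85*t^2 - 3.5*t - 3.73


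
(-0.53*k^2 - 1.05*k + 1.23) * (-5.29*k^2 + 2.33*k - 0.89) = 2.8037*k^4 + 4.3196*k^3 - 8.4815*k^2 + 3.8004*k - 1.0947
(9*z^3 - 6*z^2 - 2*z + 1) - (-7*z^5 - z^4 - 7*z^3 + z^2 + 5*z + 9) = 7*z^5 + z^4 + 16*z^3 - 7*z^2 - 7*z - 8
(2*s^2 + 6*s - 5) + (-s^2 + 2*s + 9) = s^2 + 8*s + 4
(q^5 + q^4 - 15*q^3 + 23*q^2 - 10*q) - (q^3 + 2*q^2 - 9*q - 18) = q^5 + q^4 - 16*q^3 + 21*q^2 - q + 18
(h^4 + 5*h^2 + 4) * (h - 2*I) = h^5 - 2*I*h^4 + 5*h^3 - 10*I*h^2 + 4*h - 8*I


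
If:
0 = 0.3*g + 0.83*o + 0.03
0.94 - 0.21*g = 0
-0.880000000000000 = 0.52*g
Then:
No Solution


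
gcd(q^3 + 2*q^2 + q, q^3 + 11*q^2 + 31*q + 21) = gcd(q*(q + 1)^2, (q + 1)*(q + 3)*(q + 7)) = q + 1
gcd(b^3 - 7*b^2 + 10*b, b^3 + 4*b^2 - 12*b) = b^2 - 2*b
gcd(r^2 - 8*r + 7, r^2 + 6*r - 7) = r - 1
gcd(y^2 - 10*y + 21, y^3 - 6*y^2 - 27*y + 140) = y - 7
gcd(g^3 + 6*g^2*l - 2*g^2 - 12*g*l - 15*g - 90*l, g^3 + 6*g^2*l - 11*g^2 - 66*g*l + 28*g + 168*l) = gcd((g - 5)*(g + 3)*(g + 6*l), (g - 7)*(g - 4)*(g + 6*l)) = g + 6*l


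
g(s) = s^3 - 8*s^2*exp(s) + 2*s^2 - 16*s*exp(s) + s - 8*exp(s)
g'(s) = -8*s^2*exp(s) + 3*s^2 - 32*s*exp(s) + 4*s - 24*exp(s) + 1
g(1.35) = -162.97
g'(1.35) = -303.59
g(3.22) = -3508.34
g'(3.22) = -5210.60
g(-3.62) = -26.32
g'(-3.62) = 25.49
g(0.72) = -46.49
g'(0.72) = -99.73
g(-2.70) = -9.36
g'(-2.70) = 12.34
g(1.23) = -129.99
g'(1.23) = -247.72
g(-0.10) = -5.94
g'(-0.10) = -18.26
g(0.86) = -62.43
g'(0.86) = -129.07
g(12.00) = -220042450.00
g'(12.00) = -253896993.61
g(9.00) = -6481567.14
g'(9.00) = -7778680.57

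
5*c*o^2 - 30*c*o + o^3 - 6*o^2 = o*(5*c + o)*(o - 6)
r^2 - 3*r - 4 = (r - 4)*(r + 1)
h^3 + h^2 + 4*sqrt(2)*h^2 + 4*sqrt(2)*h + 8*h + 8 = (h + 1)*(h + 2*sqrt(2))^2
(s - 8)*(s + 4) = s^2 - 4*s - 32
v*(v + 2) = v^2 + 2*v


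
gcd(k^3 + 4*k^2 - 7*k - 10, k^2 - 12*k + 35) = 1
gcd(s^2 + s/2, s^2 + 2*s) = s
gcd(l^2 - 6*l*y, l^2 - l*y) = l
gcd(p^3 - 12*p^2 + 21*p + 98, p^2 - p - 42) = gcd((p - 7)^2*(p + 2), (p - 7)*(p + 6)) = p - 7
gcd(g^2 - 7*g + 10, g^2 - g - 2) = g - 2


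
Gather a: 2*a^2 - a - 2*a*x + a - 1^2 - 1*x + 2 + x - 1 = 2*a^2 - 2*a*x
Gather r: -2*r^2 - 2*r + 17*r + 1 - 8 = -2*r^2 + 15*r - 7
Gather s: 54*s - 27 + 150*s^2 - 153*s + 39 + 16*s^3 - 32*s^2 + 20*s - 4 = 16*s^3 + 118*s^2 - 79*s + 8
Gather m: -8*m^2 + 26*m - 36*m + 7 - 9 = -8*m^2 - 10*m - 2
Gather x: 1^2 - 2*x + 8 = 9 - 2*x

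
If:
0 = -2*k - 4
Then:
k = -2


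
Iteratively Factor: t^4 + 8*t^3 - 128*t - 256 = (t - 4)*(t^3 + 12*t^2 + 48*t + 64) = (t - 4)*(t + 4)*(t^2 + 8*t + 16) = (t - 4)*(t + 4)^2*(t + 4)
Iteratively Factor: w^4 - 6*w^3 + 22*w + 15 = (w - 3)*(w^3 - 3*w^2 - 9*w - 5) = (w - 5)*(w - 3)*(w^2 + 2*w + 1) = (w - 5)*(w - 3)*(w + 1)*(w + 1)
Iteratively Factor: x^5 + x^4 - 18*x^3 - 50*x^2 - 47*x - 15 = (x + 1)*(x^4 - 18*x^2 - 32*x - 15) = (x + 1)^2*(x^3 - x^2 - 17*x - 15) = (x + 1)^2*(x + 3)*(x^2 - 4*x - 5) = (x + 1)^3*(x + 3)*(x - 5)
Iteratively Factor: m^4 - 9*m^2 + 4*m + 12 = (m + 3)*(m^3 - 3*m^2 + 4) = (m - 2)*(m + 3)*(m^2 - m - 2) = (m - 2)*(m + 1)*(m + 3)*(m - 2)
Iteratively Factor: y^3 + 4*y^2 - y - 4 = (y - 1)*(y^2 + 5*y + 4) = (y - 1)*(y + 1)*(y + 4)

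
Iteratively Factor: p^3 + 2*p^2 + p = (p + 1)*(p^2 + p) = p*(p + 1)*(p + 1)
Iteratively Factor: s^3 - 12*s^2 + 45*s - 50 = (s - 5)*(s^2 - 7*s + 10) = (s - 5)*(s - 2)*(s - 5)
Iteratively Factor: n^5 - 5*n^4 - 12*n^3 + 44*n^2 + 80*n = (n - 4)*(n^4 - n^3 - 16*n^2 - 20*n) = (n - 4)*(n + 2)*(n^3 - 3*n^2 - 10*n) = (n - 4)*(n + 2)^2*(n^2 - 5*n) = n*(n - 4)*(n + 2)^2*(n - 5)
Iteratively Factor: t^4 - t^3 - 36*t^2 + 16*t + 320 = (t + 4)*(t^3 - 5*t^2 - 16*t + 80) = (t - 4)*(t + 4)*(t^2 - t - 20) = (t - 5)*(t - 4)*(t + 4)*(t + 4)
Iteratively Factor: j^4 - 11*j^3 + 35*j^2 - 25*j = (j - 1)*(j^3 - 10*j^2 + 25*j) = j*(j - 1)*(j^2 - 10*j + 25) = j*(j - 5)*(j - 1)*(j - 5)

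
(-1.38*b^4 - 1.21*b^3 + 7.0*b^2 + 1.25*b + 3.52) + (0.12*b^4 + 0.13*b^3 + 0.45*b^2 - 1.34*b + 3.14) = -1.26*b^4 - 1.08*b^3 + 7.45*b^2 - 0.0900000000000001*b + 6.66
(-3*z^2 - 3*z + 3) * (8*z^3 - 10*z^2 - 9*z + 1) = -24*z^5 + 6*z^4 + 81*z^3 - 6*z^2 - 30*z + 3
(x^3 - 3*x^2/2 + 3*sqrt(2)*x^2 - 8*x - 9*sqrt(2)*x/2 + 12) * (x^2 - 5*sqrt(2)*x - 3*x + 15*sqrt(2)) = x^5 - 9*x^4/2 - 2*sqrt(2)*x^4 - 67*x^3/2 + 9*sqrt(2)*x^3 + 31*sqrt(2)*x^2 + 171*x^2 - 180*sqrt(2)*x - 171*x + 180*sqrt(2)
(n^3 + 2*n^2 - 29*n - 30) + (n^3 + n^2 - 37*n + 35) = 2*n^3 + 3*n^2 - 66*n + 5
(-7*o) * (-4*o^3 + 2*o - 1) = 28*o^4 - 14*o^2 + 7*o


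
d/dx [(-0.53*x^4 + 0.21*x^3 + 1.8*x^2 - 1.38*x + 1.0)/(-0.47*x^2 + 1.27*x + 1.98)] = (0.4982*x^5 - 2.118*x^4 - 3.6642*x^3 + 2.8848*x^2 + 8.068*x - 4.0024)/(0.2209*x^4 - 1.1938*x^3 - 0.2483*x^2 + 5.0292*x + 3.9204)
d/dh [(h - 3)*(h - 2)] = 2*h - 5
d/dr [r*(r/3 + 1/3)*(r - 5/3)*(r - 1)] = 4*r^3/3 - 5*r^2/3 - 2*r/3 + 5/9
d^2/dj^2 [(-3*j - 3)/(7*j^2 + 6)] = 42*(-28*j^2*(j + 1) + (3*j + 1)*(7*j^2 + 6))/(7*j^2 + 6)^3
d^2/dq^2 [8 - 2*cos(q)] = 2*cos(q)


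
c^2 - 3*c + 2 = (c - 2)*(c - 1)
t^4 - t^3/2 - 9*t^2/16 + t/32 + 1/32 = (t - 1)*(t - 1/4)*(t + 1/4)*(t + 1/2)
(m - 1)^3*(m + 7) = m^4 + 4*m^3 - 18*m^2 + 20*m - 7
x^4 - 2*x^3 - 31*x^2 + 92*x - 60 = (x - 5)*(x - 2)*(x - 1)*(x + 6)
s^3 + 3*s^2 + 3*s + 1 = (s + 1)^3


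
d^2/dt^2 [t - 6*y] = 0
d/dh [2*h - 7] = 2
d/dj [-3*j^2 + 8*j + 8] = 8 - 6*j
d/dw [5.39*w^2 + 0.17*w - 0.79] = 10.78*w + 0.17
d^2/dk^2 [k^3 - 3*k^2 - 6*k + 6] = 6*k - 6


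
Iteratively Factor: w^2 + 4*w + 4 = (w + 2)*(w + 2)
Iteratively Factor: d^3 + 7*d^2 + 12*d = (d + 3)*(d^2 + 4*d) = (d + 3)*(d + 4)*(d)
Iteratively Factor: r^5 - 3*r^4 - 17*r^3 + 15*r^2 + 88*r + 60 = (r - 5)*(r^4 + 2*r^3 - 7*r^2 - 20*r - 12) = (r - 5)*(r + 2)*(r^3 - 7*r - 6) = (r - 5)*(r + 1)*(r + 2)*(r^2 - r - 6) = (r - 5)*(r - 3)*(r + 1)*(r + 2)*(r + 2)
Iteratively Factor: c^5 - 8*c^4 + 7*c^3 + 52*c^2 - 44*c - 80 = (c - 4)*(c^4 - 4*c^3 - 9*c^2 + 16*c + 20) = (c - 5)*(c - 4)*(c^3 + c^2 - 4*c - 4) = (c - 5)*(c - 4)*(c - 2)*(c^2 + 3*c + 2) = (c - 5)*(c - 4)*(c - 2)*(c + 2)*(c + 1)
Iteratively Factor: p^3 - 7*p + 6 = (p - 2)*(p^2 + 2*p - 3) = (p - 2)*(p + 3)*(p - 1)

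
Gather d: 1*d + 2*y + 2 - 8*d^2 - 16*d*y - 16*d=-8*d^2 + d*(-16*y - 15) + 2*y + 2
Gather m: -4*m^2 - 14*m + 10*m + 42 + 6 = -4*m^2 - 4*m + 48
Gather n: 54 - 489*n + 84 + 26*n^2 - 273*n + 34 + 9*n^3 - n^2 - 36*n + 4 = 9*n^3 + 25*n^2 - 798*n + 176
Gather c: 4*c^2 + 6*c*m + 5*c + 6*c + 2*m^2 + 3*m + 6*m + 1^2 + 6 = 4*c^2 + c*(6*m + 11) + 2*m^2 + 9*m + 7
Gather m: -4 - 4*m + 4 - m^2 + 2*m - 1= -m^2 - 2*m - 1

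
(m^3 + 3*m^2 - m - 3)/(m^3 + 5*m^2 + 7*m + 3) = (m - 1)/(m + 1)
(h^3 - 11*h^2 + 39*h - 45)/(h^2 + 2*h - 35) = (h^2 - 6*h + 9)/(h + 7)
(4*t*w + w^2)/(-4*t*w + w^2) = (-4*t - w)/(4*t - w)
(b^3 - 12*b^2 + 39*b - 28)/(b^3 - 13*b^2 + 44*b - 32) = (b - 7)/(b - 8)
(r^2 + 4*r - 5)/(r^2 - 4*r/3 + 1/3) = 3*(r + 5)/(3*r - 1)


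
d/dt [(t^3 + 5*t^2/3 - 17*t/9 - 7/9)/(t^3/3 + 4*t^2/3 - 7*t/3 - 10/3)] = (21*t^4 - 92*t^3 - 286*t^2 - 244*t + 121)/(3*(t^6 + 8*t^5 + 2*t^4 - 76*t^3 - 31*t^2 + 140*t + 100))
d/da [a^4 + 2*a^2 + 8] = 4*a*(a^2 + 1)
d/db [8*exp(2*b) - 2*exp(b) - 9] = (16*exp(b) - 2)*exp(b)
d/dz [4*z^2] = 8*z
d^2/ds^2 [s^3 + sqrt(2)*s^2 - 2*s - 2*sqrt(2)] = 6*s + 2*sqrt(2)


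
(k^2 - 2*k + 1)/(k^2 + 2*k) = (k^2 - 2*k + 1)/(k*(k + 2))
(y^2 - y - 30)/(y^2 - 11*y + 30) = (y + 5)/(y - 5)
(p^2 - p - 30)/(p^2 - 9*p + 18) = (p + 5)/(p - 3)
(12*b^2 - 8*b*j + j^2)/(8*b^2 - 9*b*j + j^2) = (12*b^2 - 8*b*j + j^2)/(8*b^2 - 9*b*j + j^2)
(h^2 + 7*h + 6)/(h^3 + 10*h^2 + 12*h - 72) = (h + 1)/(h^2 + 4*h - 12)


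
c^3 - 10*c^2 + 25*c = c*(c - 5)^2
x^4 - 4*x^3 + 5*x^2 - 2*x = x*(x - 2)*(x - 1)^2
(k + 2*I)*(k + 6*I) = k^2 + 8*I*k - 12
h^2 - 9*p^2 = (h - 3*p)*(h + 3*p)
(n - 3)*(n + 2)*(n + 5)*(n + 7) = n^4 + 11*n^3 + 17*n^2 - 107*n - 210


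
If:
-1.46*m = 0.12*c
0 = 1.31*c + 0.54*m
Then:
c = 0.00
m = 0.00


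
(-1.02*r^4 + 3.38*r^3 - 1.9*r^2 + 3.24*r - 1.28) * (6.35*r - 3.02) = -6.477*r^5 + 24.5434*r^4 - 22.2726*r^3 + 26.312*r^2 - 17.9128*r + 3.8656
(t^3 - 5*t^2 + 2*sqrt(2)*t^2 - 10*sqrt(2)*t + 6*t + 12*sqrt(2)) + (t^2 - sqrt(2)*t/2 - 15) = t^3 - 4*t^2 + 2*sqrt(2)*t^2 - 21*sqrt(2)*t/2 + 6*t - 15 + 12*sqrt(2)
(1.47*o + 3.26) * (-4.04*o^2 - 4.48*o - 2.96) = -5.9388*o^3 - 19.756*o^2 - 18.956*o - 9.6496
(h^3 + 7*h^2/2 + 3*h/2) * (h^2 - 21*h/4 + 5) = h^5 - 7*h^4/4 - 95*h^3/8 + 77*h^2/8 + 15*h/2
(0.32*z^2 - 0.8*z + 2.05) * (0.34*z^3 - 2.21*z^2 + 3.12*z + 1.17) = 0.1088*z^5 - 0.9792*z^4 + 3.4634*z^3 - 6.6521*z^2 + 5.46*z + 2.3985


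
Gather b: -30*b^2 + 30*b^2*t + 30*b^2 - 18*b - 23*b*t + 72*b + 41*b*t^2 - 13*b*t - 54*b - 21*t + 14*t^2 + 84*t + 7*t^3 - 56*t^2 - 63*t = 30*b^2*t + b*(41*t^2 - 36*t) + 7*t^3 - 42*t^2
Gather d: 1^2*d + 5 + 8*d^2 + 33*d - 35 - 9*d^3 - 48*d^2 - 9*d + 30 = -9*d^3 - 40*d^2 + 25*d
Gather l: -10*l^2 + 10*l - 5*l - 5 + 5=-10*l^2 + 5*l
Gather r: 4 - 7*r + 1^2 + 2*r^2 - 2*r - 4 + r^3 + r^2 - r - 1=r^3 + 3*r^2 - 10*r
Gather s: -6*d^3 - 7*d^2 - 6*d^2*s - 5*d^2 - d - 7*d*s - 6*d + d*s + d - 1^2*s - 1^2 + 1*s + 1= -6*d^3 - 12*d^2 - 6*d + s*(-6*d^2 - 6*d)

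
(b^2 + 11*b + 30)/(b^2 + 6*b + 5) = (b + 6)/(b + 1)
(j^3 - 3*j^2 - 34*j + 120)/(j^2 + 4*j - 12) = (j^2 - 9*j + 20)/(j - 2)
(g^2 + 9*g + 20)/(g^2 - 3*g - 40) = (g + 4)/(g - 8)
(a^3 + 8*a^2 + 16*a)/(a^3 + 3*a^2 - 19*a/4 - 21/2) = 4*a*(a^2 + 8*a + 16)/(4*a^3 + 12*a^2 - 19*a - 42)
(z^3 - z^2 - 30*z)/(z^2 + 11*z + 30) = z*(z - 6)/(z + 6)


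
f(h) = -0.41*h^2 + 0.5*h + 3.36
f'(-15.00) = 12.80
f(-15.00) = -96.39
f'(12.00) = -9.34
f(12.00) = -49.68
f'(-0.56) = 0.96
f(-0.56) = 2.95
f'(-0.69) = 1.07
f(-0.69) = 2.82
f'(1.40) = -0.65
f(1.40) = 3.26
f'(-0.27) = 0.72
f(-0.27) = 3.20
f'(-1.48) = 1.71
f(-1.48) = 1.72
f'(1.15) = -0.44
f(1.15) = 3.39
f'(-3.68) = 3.52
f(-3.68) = -4.03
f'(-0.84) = 1.19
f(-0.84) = 2.65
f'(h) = 0.5 - 0.82*h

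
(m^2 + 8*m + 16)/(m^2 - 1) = (m^2 + 8*m + 16)/(m^2 - 1)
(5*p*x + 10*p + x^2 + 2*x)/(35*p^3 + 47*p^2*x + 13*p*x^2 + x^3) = (x + 2)/(7*p^2 + 8*p*x + x^2)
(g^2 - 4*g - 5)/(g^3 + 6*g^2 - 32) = (g^2 - 4*g - 5)/(g^3 + 6*g^2 - 32)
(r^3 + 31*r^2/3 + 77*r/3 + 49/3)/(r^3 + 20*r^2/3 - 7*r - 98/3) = (3*r^2 + 10*r + 7)/(3*r^2 - r - 14)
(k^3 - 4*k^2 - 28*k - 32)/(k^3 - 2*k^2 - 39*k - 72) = (k^2 + 4*k + 4)/(k^2 + 6*k + 9)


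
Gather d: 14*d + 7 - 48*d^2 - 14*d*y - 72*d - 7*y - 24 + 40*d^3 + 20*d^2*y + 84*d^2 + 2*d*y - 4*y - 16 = 40*d^3 + d^2*(20*y + 36) + d*(-12*y - 58) - 11*y - 33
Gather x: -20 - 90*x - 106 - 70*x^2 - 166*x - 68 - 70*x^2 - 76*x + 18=-140*x^2 - 332*x - 176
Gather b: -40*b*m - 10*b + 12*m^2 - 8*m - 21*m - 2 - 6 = b*(-40*m - 10) + 12*m^2 - 29*m - 8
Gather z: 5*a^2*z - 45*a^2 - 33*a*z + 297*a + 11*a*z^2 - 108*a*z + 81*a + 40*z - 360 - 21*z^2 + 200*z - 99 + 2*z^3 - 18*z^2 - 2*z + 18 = -45*a^2 + 378*a + 2*z^3 + z^2*(11*a - 39) + z*(5*a^2 - 141*a + 238) - 441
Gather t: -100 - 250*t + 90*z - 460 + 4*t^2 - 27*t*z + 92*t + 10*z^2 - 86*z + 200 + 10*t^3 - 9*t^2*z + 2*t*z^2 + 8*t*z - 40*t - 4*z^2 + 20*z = 10*t^3 + t^2*(4 - 9*z) + t*(2*z^2 - 19*z - 198) + 6*z^2 + 24*z - 360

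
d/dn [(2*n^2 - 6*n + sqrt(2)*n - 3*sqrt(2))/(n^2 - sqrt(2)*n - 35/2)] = 2*(-6*sqrt(2)*n^2 + 12*n^2 - 140*n + 12*sqrt(2)*n - 35*sqrt(2) + 198)/(4*n^4 - 8*sqrt(2)*n^3 - 132*n^2 + 140*sqrt(2)*n + 1225)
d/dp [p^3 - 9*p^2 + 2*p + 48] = 3*p^2 - 18*p + 2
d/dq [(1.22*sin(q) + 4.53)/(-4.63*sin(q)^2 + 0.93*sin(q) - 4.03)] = (5.6486*sin(q)^2 + 41.9478*sin(q) - 9.1295)*cos(q)/(21.4369*sin(q)^4 - 8.6118*sin(q)^3 + 38.1827*sin(q)^2 - 7.4958*sin(q) + 16.2409)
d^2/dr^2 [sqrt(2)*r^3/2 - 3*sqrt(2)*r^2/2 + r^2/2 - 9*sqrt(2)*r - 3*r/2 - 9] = 3*sqrt(2)*r - 3*sqrt(2) + 1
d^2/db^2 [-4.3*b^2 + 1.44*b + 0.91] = -8.60000000000000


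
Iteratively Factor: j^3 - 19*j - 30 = (j + 3)*(j^2 - 3*j - 10) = (j - 5)*(j + 3)*(j + 2)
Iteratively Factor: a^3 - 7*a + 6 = (a - 2)*(a^2 + 2*a - 3) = (a - 2)*(a + 3)*(a - 1)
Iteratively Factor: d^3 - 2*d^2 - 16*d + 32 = (d - 2)*(d^2 - 16) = (d - 2)*(d + 4)*(d - 4)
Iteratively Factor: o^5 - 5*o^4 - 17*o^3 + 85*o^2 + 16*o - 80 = (o + 4)*(o^4 - 9*o^3 + 19*o^2 + 9*o - 20) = (o - 4)*(o + 4)*(o^3 - 5*o^2 - o + 5) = (o - 4)*(o + 1)*(o + 4)*(o^2 - 6*o + 5) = (o - 5)*(o - 4)*(o + 1)*(o + 4)*(o - 1)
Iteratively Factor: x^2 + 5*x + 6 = (x + 3)*(x + 2)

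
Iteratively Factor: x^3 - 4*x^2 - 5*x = (x + 1)*(x^2 - 5*x) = x*(x + 1)*(x - 5)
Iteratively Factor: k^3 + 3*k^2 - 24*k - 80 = (k + 4)*(k^2 - k - 20) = (k + 4)^2*(k - 5)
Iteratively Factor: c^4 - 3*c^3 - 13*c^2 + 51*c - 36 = (c - 3)*(c^3 - 13*c + 12) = (c - 3)^2*(c^2 + 3*c - 4) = (c - 3)^2*(c - 1)*(c + 4)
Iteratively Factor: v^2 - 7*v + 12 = (v - 3)*(v - 4)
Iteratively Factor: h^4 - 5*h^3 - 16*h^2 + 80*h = (h + 4)*(h^3 - 9*h^2 + 20*h) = (h - 5)*(h + 4)*(h^2 - 4*h) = h*(h - 5)*(h + 4)*(h - 4)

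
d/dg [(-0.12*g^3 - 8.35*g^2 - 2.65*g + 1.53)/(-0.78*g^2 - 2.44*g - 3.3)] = (0.0936*g^4 + 0.585599999999999*g^3 + 19.495*g^2 + 57.4968*g + 12.4782)/(0.6084*g^4 + 3.8064*g^3 + 11.1016*g^2 + 16.104*g + 10.89)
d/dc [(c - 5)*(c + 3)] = 2*c - 2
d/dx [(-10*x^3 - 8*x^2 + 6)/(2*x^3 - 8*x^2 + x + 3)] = 2*(48*x^4 - 10*x^3 - 67*x^2 + 24*x - 3)/(4*x^6 - 32*x^5 + 68*x^4 - 4*x^3 - 47*x^2 + 6*x + 9)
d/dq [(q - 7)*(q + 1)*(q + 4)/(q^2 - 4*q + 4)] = (q^3 - 6*q^2 + 39*q + 118)/(q^3 - 6*q^2 + 12*q - 8)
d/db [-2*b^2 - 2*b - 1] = -4*b - 2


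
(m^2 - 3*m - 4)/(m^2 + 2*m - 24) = (m + 1)/(m + 6)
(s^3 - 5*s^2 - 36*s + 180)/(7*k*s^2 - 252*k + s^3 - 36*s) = (s - 5)/(7*k + s)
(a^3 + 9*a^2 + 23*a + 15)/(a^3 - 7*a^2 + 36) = (a^3 + 9*a^2 + 23*a + 15)/(a^3 - 7*a^2 + 36)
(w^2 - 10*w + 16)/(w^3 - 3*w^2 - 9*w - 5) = (-w^2 + 10*w - 16)/(-w^3 + 3*w^2 + 9*w + 5)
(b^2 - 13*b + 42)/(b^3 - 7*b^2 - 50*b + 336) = (b - 7)/(b^2 - b - 56)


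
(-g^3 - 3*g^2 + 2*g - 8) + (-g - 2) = -g^3 - 3*g^2 + g - 10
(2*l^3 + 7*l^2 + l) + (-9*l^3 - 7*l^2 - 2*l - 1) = -7*l^3 - l - 1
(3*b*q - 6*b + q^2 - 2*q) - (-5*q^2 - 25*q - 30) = 3*b*q - 6*b + 6*q^2 + 23*q + 30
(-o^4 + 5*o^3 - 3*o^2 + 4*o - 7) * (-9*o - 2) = 9*o^5 - 43*o^4 + 17*o^3 - 30*o^2 + 55*o + 14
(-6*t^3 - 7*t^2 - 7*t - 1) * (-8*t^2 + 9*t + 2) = 48*t^5 + 2*t^4 - 19*t^3 - 69*t^2 - 23*t - 2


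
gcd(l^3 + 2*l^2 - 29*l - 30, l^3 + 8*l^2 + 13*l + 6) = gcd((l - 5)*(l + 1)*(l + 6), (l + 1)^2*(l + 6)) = l^2 + 7*l + 6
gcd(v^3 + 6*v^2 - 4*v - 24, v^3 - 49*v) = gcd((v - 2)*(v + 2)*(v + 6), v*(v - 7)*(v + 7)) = 1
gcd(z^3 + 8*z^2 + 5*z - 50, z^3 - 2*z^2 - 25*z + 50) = z^2 + 3*z - 10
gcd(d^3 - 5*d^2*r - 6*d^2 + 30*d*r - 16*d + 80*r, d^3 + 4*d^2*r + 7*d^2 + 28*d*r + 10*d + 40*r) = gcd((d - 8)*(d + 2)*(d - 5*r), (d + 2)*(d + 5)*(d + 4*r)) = d + 2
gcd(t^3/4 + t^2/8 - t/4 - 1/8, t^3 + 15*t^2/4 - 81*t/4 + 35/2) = 1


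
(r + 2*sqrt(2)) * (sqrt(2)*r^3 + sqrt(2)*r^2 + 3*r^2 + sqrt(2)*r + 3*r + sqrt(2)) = sqrt(2)*r^4 + sqrt(2)*r^3 + 7*r^3 + 7*r^2 + 7*sqrt(2)*r^2 + 4*r + 7*sqrt(2)*r + 4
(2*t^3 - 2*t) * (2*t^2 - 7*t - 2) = 4*t^5 - 14*t^4 - 8*t^3 + 14*t^2 + 4*t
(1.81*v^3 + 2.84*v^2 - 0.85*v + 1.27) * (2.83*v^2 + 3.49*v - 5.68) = 5.1223*v^5 + 14.3541*v^4 - 2.7747*v^3 - 15.5036*v^2 + 9.2603*v - 7.2136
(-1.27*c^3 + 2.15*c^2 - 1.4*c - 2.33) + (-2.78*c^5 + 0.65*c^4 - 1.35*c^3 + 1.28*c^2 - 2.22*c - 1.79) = -2.78*c^5 + 0.65*c^4 - 2.62*c^3 + 3.43*c^2 - 3.62*c - 4.12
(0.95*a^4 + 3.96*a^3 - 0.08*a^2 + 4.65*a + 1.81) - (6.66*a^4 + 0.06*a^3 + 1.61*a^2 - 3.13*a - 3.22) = -5.71*a^4 + 3.9*a^3 - 1.69*a^2 + 7.78*a + 5.03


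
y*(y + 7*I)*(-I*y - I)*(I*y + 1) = y^4 + y^3 + 6*I*y^3 + 7*y^2 + 6*I*y^2 + 7*y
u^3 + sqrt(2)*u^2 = u^2*(u + sqrt(2))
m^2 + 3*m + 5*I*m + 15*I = (m + 3)*(m + 5*I)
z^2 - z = z*(z - 1)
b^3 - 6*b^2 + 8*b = b*(b - 4)*(b - 2)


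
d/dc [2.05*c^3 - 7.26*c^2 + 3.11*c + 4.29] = 6.15*c^2 - 14.52*c + 3.11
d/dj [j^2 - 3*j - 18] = 2*j - 3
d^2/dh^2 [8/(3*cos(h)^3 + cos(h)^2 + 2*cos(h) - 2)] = 8*((17*cos(h) + 8*cos(2*h) + 27*cos(3*h))*(3*cos(h)^3 + cos(h)^2 + 2*cos(h) - 2)/4 + 2*(9*cos(h)^2 + 2*cos(h) + 2)^2*sin(h)^2)/(3*cos(h)^3 + cos(h)^2 + 2*cos(h) - 2)^3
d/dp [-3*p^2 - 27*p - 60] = -6*p - 27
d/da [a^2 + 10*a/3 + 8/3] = 2*a + 10/3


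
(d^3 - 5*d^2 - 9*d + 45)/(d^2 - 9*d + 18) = (d^2 - 2*d - 15)/(d - 6)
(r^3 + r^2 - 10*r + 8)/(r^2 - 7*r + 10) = (r^2 + 3*r - 4)/(r - 5)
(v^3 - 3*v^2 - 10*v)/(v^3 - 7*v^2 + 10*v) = (v + 2)/(v - 2)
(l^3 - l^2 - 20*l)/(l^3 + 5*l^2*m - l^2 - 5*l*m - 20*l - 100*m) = l/(l + 5*m)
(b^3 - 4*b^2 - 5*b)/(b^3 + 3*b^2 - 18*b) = (b^2 - 4*b - 5)/(b^2 + 3*b - 18)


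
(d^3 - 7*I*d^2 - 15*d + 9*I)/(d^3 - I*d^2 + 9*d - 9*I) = (d - 3*I)/(d + 3*I)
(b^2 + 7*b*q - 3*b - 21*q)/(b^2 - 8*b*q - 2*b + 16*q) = (b^2 + 7*b*q - 3*b - 21*q)/(b^2 - 8*b*q - 2*b + 16*q)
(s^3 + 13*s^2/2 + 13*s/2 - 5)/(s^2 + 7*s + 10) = s - 1/2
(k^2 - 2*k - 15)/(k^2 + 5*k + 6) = (k - 5)/(k + 2)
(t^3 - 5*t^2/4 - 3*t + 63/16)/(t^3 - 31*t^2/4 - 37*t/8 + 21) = (t - 3/2)/(t - 8)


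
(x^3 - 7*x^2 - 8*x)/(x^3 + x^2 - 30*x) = (x^2 - 7*x - 8)/(x^2 + x - 30)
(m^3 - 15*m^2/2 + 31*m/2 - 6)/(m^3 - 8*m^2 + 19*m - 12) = (m - 1/2)/(m - 1)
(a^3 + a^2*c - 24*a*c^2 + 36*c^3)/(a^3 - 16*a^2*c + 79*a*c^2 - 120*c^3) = (a^2 + 4*a*c - 12*c^2)/(a^2 - 13*a*c + 40*c^2)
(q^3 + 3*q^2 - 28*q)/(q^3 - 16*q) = (q + 7)/(q + 4)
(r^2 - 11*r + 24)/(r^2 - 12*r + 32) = (r - 3)/(r - 4)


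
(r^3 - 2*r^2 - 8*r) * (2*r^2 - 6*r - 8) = 2*r^5 - 10*r^4 - 12*r^3 + 64*r^2 + 64*r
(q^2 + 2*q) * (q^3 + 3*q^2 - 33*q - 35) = q^5 + 5*q^4 - 27*q^3 - 101*q^2 - 70*q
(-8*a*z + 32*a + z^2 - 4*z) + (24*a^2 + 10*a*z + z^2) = 24*a^2 + 2*a*z + 32*a + 2*z^2 - 4*z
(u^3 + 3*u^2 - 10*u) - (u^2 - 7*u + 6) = u^3 + 2*u^2 - 3*u - 6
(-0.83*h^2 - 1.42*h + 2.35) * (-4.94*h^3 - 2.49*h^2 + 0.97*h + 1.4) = 4.1002*h^5 + 9.0815*h^4 - 8.8783*h^3 - 8.3909*h^2 + 0.2915*h + 3.29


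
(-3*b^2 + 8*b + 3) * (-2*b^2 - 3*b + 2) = 6*b^4 - 7*b^3 - 36*b^2 + 7*b + 6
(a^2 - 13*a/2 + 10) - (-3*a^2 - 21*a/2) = 4*a^2 + 4*a + 10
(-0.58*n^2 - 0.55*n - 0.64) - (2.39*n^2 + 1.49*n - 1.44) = -2.97*n^2 - 2.04*n + 0.8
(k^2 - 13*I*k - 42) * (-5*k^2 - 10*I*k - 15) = -5*k^4 + 55*I*k^3 + 65*k^2 + 615*I*k + 630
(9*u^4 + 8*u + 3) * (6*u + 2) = 54*u^5 + 18*u^4 + 48*u^2 + 34*u + 6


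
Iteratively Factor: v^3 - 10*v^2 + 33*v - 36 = (v - 3)*(v^2 - 7*v + 12) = (v - 3)^2*(v - 4)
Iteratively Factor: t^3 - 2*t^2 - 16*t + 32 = (t + 4)*(t^2 - 6*t + 8) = (t - 4)*(t + 4)*(t - 2)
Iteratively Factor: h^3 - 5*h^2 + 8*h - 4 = (h - 1)*(h^2 - 4*h + 4) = (h - 2)*(h - 1)*(h - 2)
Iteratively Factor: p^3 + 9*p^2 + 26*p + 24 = (p + 4)*(p^2 + 5*p + 6) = (p + 2)*(p + 4)*(p + 3)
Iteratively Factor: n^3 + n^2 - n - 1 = (n + 1)*(n^2 - 1) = (n + 1)^2*(n - 1)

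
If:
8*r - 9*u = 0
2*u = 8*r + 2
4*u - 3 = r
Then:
No Solution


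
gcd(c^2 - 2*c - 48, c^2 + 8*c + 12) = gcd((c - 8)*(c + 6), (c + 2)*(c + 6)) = c + 6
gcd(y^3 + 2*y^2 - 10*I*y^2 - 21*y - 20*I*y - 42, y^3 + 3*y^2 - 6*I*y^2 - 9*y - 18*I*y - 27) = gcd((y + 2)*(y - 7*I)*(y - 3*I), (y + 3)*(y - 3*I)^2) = y - 3*I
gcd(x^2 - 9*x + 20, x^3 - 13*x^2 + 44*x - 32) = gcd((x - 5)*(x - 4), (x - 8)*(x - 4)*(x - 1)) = x - 4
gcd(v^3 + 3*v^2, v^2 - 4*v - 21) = v + 3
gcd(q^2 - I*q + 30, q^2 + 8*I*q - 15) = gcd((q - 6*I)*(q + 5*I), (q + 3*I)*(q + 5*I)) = q + 5*I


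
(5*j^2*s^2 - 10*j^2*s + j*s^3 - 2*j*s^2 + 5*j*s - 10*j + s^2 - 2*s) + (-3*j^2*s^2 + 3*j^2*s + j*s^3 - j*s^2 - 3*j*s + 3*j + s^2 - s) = 2*j^2*s^2 - 7*j^2*s + 2*j*s^3 - 3*j*s^2 + 2*j*s - 7*j + 2*s^2 - 3*s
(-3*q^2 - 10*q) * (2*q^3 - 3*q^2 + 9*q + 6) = -6*q^5 - 11*q^4 + 3*q^3 - 108*q^2 - 60*q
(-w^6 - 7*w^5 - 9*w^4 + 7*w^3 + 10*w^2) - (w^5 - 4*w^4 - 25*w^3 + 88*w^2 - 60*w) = -w^6 - 8*w^5 - 5*w^4 + 32*w^3 - 78*w^2 + 60*w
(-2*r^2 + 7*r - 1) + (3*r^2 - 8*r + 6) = r^2 - r + 5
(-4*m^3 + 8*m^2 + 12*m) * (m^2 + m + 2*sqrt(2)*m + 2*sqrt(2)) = -4*m^5 - 8*sqrt(2)*m^4 + 4*m^4 + 8*sqrt(2)*m^3 + 20*m^3 + 12*m^2 + 40*sqrt(2)*m^2 + 24*sqrt(2)*m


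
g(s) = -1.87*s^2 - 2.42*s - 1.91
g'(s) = -3.74*s - 2.42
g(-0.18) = -1.53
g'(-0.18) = -1.75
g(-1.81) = -3.66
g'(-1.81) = 4.35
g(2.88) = -24.39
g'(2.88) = -13.19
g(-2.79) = -9.71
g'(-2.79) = 8.01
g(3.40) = -31.76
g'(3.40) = -15.14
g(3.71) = -36.63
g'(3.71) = -16.30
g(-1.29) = -1.90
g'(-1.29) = 2.40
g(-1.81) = -3.66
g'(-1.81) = 4.35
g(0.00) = -1.91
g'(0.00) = -2.42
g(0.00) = -1.91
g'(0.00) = -2.42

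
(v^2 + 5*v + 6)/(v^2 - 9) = (v + 2)/(v - 3)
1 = 1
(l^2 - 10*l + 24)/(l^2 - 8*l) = (l^2 - 10*l + 24)/(l*(l - 8))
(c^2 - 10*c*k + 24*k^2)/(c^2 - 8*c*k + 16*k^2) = (c - 6*k)/(c - 4*k)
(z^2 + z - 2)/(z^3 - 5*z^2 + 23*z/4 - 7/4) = 4*(z + 2)/(4*z^2 - 16*z + 7)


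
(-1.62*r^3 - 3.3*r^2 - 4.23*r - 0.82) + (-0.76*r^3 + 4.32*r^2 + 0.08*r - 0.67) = -2.38*r^3 + 1.02*r^2 - 4.15*r - 1.49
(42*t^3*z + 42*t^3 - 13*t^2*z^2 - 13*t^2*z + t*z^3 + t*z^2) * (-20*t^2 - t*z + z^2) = -840*t^5*z - 840*t^5 + 218*t^4*z^2 + 218*t^4*z + 35*t^3*z^3 + 35*t^3*z^2 - 14*t^2*z^4 - 14*t^2*z^3 + t*z^5 + t*z^4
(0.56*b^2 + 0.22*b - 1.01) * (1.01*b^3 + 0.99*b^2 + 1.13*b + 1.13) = 0.5656*b^5 + 0.7766*b^4 - 0.1695*b^3 - 0.1185*b^2 - 0.8927*b - 1.1413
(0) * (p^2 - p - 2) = 0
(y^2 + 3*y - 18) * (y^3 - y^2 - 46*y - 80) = y^5 + 2*y^4 - 67*y^3 - 200*y^2 + 588*y + 1440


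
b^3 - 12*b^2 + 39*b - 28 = (b - 7)*(b - 4)*(b - 1)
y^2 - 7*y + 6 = (y - 6)*(y - 1)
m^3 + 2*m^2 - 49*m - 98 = (m - 7)*(m + 2)*(m + 7)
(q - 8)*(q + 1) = q^2 - 7*q - 8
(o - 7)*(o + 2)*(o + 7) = o^3 + 2*o^2 - 49*o - 98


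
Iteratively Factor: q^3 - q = (q + 1)*(q^2 - q) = (q - 1)*(q + 1)*(q)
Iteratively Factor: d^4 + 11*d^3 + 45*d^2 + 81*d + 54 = (d + 3)*(d^3 + 8*d^2 + 21*d + 18) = (d + 3)^2*(d^2 + 5*d + 6) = (d + 2)*(d + 3)^2*(d + 3)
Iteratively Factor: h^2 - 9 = (h + 3)*(h - 3)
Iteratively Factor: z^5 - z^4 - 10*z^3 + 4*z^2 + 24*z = (z + 2)*(z^4 - 3*z^3 - 4*z^2 + 12*z) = (z - 3)*(z + 2)*(z^3 - 4*z) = (z - 3)*(z + 2)^2*(z^2 - 2*z) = (z - 3)*(z - 2)*(z + 2)^2*(z)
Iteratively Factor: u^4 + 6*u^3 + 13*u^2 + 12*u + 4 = (u + 2)*(u^3 + 4*u^2 + 5*u + 2) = (u + 2)^2*(u^2 + 2*u + 1) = (u + 1)*(u + 2)^2*(u + 1)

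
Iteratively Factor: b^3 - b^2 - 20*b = (b)*(b^2 - b - 20) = b*(b - 5)*(b + 4)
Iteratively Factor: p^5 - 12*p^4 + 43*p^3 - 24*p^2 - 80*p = (p - 4)*(p^4 - 8*p^3 + 11*p^2 + 20*p) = (p - 4)*(p + 1)*(p^3 - 9*p^2 + 20*p) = p*(p - 4)*(p + 1)*(p^2 - 9*p + 20) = p*(p - 4)^2*(p + 1)*(p - 5)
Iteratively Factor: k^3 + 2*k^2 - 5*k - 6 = (k + 1)*(k^2 + k - 6) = (k - 2)*(k + 1)*(k + 3)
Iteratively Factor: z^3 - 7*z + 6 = (z + 3)*(z^2 - 3*z + 2) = (z - 2)*(z + 3)*(z - 1)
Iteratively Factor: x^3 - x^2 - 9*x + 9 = (x - 1)*(x^2 - 9) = (x - 1)*(x + 3)*(x - 3)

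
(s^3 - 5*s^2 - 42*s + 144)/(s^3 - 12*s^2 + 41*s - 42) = (s^2 - 2*s - 48)/(s^2 - 9*s + 14)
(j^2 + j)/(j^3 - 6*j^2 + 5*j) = (j + 1)/(j^2 - 6*j + 5)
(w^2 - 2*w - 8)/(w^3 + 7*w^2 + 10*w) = (w - 4)/(w*(w + 5))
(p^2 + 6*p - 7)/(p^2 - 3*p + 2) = (p + 7)/(p - 2)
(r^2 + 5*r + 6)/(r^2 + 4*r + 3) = (r + 2)/(r + 1)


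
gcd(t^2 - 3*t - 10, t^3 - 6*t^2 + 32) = t + 2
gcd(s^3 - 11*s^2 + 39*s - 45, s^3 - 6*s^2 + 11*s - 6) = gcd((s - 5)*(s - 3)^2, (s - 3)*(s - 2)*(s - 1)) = s - 3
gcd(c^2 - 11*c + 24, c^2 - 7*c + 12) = c - 3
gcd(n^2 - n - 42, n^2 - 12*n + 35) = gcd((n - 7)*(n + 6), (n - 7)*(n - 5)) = n - 7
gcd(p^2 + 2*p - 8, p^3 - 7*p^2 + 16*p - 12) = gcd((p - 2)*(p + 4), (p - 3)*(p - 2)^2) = p - 2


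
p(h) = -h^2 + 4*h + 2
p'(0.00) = 4.00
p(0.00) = 2.00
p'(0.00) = 4.00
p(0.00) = 2.00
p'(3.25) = -2.50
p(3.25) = 4.44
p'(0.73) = 2.54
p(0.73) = 4.39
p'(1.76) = 0.48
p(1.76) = 5.94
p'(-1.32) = 6.64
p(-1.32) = -5.02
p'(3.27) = -2.54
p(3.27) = 4.39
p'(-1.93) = 7.86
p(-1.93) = -9.44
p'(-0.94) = 5.88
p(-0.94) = -2.64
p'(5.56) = -7.12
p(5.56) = -6.67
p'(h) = 4 - 2*h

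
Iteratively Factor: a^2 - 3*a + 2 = (a - 2)*(a - 1)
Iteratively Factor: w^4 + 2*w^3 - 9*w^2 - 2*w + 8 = (w + 4)*(w^3 - 2*w^2 - w + 2) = (w - 1)*(w + 4)*(w^2 - w - 2) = (w - 1)*(w + 1)*(w + 4)*(w - 2)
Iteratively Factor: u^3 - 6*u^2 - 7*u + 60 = (u - 4)*(u^2 - 2*u - 15) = (u - 4)*(u + 3)*(u - 5)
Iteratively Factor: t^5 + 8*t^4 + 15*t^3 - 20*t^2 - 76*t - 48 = (t + 1)*(t^4 + 7*t^3 + 8*t^2 - 28*t - 48) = (t - 2)*(t + 1)*(t^3 + 9*t^2 + 26*t + 24) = (t - 2)*(t + 1)*(t + 2)*(t^2 + 7*t + 12) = (t - 2)*(t + 1)*(t + 2)*(t + 3)*(t + 4)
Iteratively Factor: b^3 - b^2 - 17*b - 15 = (b + 1)*(b^2 - 2*b - 15) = (b - 5)*(b + 1)*(b + 3)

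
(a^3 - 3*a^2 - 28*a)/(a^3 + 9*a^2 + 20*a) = (a - 7)/(a + 5)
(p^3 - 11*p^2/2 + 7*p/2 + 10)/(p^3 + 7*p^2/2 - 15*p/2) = (2*p^3 - 11*p^2 + 7*p + 20)/(p*(2*p^2 + 7*p - 15))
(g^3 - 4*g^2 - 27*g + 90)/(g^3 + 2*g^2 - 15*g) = (g - 6)/g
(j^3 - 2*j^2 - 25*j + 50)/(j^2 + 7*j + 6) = (j^3 - 2*j^2 - 25*j + 50)/(j^2 + 7*j + 6)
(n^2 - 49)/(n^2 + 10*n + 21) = (n - 7)/(n + 3)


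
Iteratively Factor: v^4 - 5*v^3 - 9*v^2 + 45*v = (v - 5)*(v^3 - 9*v) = (v - 5)*(v + 3)*(v^2 - 3*v) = (v - 5)*(v - 3)*(v + 3)*(v)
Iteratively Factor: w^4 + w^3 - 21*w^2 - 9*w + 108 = (w - 3)*(w^3 + 4*w^2 - 9*w - 36) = (w - 3)*(w + 4)*(w^2 - 9) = (w - 3)^2*(w + 4)*(w + 3)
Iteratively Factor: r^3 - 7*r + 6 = (r - 2)*(r^2 + 2*r - 3) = (r - 2)*(r + 3)*(r - 1)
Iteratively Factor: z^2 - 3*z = (z - 3)*(z)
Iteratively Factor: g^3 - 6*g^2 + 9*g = (g)*(g^2 - 6*g + 9) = g*(g - 3)*(g - 3)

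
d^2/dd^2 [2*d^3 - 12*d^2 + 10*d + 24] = 12*d - 24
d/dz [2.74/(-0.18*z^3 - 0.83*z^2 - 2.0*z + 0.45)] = (1.4796*z^2 + 4.5484*z + 5.48)/(0.18*z^3 + 0.83*z^2 + 2.0*z - 0.45)^2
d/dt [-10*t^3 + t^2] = 2*t*(1 - 15*t)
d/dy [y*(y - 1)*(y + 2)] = 3*y^2 + 2*y - 2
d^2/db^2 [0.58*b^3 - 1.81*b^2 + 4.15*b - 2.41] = 3.48*b - 3.62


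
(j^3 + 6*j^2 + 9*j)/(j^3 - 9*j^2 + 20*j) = (j^2 + 6*j + 9)/(j^2 - 9*j + 20)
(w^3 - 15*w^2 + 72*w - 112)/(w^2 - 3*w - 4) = (w^2 - 11*w + 28)/(w + 1)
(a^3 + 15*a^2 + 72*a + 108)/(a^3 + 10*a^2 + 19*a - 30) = (a^2 + 9*a + 18)/(a^2 + 4*a - 5)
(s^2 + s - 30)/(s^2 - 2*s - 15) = (s + 6)/(s + 3)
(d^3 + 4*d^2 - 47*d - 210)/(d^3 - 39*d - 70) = (d + 6)/(d + 2)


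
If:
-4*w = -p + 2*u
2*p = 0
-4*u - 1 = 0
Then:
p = 0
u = -1/4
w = 1/8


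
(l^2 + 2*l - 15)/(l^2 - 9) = (l + 5)/(l + 3)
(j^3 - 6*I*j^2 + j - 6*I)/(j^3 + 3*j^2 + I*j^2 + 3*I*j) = (j^2 - 7*I*j - 6)/(j*(j + 3))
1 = 1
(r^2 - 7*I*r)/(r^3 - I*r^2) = (r - 7*I)/(r*(r - I))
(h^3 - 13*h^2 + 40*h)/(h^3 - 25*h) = (h - 8)/(h + 5)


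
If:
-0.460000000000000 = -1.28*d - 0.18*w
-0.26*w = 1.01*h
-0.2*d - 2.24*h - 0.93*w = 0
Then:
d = 0.39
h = 0.06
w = -0.22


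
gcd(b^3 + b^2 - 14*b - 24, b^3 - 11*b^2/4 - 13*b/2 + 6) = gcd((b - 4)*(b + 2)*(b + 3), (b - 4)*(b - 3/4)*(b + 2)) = b^2 - 2*b - 8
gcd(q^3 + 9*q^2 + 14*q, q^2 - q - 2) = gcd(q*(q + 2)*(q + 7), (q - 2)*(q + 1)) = 1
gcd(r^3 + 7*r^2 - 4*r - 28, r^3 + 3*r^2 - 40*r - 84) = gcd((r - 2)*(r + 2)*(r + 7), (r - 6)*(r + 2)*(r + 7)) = r^2 + 9*r + 14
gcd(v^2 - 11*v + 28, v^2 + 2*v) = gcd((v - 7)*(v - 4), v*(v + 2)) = 1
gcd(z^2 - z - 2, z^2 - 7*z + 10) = z - 2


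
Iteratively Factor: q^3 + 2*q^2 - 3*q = (q - 1)*(q^2 + 3*q) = q*(q - 1)*(q + 3)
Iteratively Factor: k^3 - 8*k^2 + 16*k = (k - 4)*(k^2 - 4*k) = k*(k - 4)*(k - 4)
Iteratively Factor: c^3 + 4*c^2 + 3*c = (c + 3)*(c^2 + c) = (c + 1)*(c + 3)*(c)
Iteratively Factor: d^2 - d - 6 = (d + 2)*(d - 3)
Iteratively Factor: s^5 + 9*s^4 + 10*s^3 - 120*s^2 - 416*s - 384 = (s + 4)*(s^4 + 5*s^3 - 10*s^2 - 80*s - 96) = (s + 3)*(s + 4)*(s^3 + 2*s^2 - 16*s - 32) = (s + 3)*(s + 4)^2*(s^2 - 2*s - 8) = (s - 4)*(s + 3)*(s + 4)^2*(s + 2)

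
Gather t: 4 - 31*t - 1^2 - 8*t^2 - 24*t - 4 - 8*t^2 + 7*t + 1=-16*t^2 - 48*t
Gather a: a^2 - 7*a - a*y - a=a^2 + a*(-y - 8)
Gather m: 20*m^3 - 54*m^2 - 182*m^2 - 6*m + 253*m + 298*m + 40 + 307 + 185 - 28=20*m^3 - 236*m^2 + 545*m + 504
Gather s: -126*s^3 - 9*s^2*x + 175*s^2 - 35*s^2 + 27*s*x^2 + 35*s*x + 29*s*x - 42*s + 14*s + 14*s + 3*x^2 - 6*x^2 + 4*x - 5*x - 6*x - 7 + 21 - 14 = -126*s^3 + s^2*(140 - 9*x) + s*(27*x^2 + 64*x - 14) - 3*x^2 - 7*x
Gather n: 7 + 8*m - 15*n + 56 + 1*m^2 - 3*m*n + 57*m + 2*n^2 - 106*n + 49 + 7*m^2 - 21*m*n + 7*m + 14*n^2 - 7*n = 8*m^2 + 72*m + 16*n^2 + n*(-24*m - 128) + 112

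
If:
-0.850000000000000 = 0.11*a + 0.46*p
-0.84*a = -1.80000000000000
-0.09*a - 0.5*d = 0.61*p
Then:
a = 2.14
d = 2.49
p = -2.36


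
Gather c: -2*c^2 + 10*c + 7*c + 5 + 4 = -2*c^2 + 17*c + 9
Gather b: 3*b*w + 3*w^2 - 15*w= 3*b*w + 3*w^2 - 15*w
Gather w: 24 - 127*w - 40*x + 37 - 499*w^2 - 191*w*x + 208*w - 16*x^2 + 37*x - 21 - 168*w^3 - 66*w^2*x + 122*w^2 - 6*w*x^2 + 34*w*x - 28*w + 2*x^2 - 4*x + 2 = -168*w^3 + w^2*(-66*x - 377) + w*(-6*x^2 - 157*x + 53) - 14*x^2 - 7*x + 42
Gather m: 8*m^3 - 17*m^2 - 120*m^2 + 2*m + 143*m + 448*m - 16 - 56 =8*m^3 - 137*m^2 + 593*m - 72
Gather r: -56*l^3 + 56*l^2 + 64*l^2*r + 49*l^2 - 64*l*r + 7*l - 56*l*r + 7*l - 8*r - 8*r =-56*l^3 + 105*l^2 + 14*l + r*(64*l^2 - 120*l - 16)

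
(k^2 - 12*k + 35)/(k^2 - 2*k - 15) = (k - 7)/(k + 3)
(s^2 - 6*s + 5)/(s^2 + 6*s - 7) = (s - 5)/(s + 7)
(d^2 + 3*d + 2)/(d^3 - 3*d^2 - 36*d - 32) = (d + 2)/(d^2 - 4*d - 32)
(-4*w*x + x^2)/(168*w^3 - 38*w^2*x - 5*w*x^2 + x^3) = x/(-42*w^2 - w*x + x^2)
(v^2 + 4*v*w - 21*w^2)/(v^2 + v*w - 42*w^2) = (v - 3*w)/(v - 6*w)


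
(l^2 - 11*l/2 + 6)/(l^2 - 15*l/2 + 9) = (l - 4)/(l - 6)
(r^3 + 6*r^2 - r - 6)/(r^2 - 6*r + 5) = (r^2 + 7*r + 6)/(r - 5)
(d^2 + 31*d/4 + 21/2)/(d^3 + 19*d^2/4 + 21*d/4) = (d + 6)/(d*(d + 3))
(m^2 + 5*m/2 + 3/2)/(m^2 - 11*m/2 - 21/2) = (m + 1)/(m - 7)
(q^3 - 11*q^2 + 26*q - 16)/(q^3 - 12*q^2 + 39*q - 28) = (q^2 - 10*q + 16)/(q^2 - 11*q + 28)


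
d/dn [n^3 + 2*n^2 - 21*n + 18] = 3*n^2 + 4*n - 21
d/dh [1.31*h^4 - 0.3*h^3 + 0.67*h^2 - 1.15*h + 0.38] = 5.24*h^3 - 0.9*h^2 + 1.34*h - 1.15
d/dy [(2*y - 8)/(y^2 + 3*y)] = 2*(-y^2 + 8*y + 12)/(y^2*(y^2 + 6*y + 9))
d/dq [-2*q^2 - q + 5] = -4*q - 1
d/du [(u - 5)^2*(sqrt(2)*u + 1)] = (u - 5)*(2*sqrt(2)*u + sqrt(2)*(u - 5) + 2)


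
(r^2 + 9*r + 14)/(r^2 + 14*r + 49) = (r + 2)/(r + 7)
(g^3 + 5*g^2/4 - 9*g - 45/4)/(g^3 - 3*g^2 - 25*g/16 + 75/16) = 4*(g + 3)/(4*g - 5)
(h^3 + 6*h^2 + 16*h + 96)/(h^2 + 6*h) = h + 16/h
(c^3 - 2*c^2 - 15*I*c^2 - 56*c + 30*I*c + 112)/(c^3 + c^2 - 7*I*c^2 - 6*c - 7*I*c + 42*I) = (c - 8*I)/(c + 3)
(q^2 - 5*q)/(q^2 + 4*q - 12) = q*(q - 5)/(q^2 + 4*q - 12)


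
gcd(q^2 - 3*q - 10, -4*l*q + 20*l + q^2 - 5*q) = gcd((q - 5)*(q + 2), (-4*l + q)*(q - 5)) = q - 5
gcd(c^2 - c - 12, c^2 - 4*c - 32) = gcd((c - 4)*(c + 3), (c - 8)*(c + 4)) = 1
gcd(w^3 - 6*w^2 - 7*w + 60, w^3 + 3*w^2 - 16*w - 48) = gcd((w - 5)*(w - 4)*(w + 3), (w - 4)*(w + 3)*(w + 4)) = w^2 - w - 12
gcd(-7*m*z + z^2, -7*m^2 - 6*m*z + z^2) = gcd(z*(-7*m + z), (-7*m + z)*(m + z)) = -7*m + z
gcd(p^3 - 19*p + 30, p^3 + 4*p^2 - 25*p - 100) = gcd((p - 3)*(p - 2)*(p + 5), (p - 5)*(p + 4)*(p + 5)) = p + 5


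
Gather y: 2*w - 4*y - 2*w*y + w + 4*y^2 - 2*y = 3*w + 4*y^2 + y*(-2*w - 6)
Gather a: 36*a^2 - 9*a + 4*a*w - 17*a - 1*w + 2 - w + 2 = 36*a^2 + a*(4*w - 26) - 2*w + 4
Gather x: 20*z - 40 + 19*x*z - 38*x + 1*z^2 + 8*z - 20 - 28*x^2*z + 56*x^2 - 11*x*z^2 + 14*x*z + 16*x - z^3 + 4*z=x^2*(56 - 28*z) + x*(-11*z^2 + 33*z - 22) - z^3 + z^2 + 32*z - 60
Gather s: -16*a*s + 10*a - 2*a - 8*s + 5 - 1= 8*a + s*(-16*a - 8) + 4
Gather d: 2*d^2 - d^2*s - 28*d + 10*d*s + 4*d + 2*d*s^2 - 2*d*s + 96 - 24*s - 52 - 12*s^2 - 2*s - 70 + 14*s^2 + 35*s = d^2*(2 - s) + d*(2*s^2 + 8*s - 24) + 2*s^2 + 9*s - 26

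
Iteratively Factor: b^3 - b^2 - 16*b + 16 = (b + 4)*(b^2 - 5*b + 4) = (b - 4)*(b + 4)*(b - 1)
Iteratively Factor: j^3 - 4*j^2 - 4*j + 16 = (j - 2)*(j^2 - 2*j - 8) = (j - 4)*(j - 2)*(j + 2)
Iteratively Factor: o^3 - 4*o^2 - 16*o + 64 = (o - 4)*(o^2 - 16) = (o - 4)^2*(o + 4)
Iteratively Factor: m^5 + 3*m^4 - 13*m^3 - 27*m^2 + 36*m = (m + 3)*(m^4 - 13*m^2 + 12*m) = (m + 3)*(m + 4)*(m^3 - 4*m^2 + 3*m) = (m - 1)*(m + 3)*(m + 4)*(m^2 - 3*m) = (m - 3)*(m - 1)*(m + 3)*(m + 4)*(m)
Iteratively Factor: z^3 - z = (z - 1)*(z^2 + z) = z*(z - 1)*(z + 1)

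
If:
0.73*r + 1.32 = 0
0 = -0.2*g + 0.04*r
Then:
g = -0.36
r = -1.81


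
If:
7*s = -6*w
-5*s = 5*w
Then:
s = 0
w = 0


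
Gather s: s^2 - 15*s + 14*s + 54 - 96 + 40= s^2 - s - 2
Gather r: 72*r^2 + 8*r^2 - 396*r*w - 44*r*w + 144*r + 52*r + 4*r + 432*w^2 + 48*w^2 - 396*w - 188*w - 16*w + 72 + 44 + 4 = 80*r^2 + r*(200 - 440*w) + 480*w^2 - 600*w + 120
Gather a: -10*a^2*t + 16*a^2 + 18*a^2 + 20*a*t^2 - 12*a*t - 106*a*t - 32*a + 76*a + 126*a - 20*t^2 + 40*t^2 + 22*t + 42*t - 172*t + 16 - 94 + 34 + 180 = a^2*(34 - 10*t) + a*(20*t^2 - 118*t + 170) + 20*t^2 - 108*t + 136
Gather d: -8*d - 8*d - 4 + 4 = -16*d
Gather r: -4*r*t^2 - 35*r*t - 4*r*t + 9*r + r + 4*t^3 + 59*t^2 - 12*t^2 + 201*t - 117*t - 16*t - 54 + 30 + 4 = r*(-4*t^2 - 39*t + 10) + 4*t^3 + 47*t^2 + 68*t - 20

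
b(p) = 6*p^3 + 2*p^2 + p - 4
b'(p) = 18*p^2 + 4*p + 1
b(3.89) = 383.34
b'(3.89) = 288.94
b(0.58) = -1.58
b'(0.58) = 9.38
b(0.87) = 2.33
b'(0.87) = 18.10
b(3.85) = 371.89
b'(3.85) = 283.20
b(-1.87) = -38.11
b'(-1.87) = 56.46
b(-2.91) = -137.83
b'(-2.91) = 141.79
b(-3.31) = -202.99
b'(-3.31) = 184.97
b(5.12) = 858.86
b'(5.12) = 493.34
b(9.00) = 4541.00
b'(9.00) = 1495.00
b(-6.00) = -1234.00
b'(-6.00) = 625.00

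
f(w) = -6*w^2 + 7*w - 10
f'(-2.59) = 38.08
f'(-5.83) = 76.96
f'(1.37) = -9.44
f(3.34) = -53.55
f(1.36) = -11.58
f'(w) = 7 - 12*w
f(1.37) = -11.67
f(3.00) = -43.00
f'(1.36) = -9.32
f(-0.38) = -13.53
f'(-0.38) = 11.56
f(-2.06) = -49.88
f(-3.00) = -85.00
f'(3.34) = -33.08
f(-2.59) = -68.38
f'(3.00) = -29.00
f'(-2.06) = 31.72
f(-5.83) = -254.74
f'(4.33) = -44.96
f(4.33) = -92.18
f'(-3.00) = 43.00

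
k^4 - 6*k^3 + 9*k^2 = k^2*(k - 3)^2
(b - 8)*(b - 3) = b^2 - 11*b + 24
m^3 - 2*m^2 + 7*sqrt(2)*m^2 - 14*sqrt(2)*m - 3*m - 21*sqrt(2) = (m - 3)*(m + 1)*(m + 7*sqrt(2))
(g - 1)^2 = g^2 - 2*g + 1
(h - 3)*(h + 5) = h^2 + 2*h - 15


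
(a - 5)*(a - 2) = a^2 - 7*a + 10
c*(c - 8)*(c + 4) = c^3 - 4*c^2 - 32*c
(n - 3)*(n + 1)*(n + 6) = n^3 + 4*n^2 - 15*n - 18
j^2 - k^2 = (j - k)*(j + k)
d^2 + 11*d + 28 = (d + 4)*(d + 7)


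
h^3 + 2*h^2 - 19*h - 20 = (h - 4)*(h + 1)*(h + 5)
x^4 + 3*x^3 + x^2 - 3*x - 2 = (x - 1)*(x + 1)^2*(x + 2)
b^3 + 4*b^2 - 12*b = b*(b - 2)*(b + 6)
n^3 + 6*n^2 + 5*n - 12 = (n - 1)*(n + 3)*(n + 4)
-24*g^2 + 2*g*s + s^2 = (-4*g + s)*(6*g + s)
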